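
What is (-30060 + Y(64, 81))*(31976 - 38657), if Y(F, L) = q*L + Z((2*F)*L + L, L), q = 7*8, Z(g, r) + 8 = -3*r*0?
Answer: 170579292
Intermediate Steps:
Z(g, r) = -8 (Z(g, r) = -8 - 3*r*0 = -8 + 0 = -8)
q = 56
Y(F, L) = -8 + 56*L (Y(F, L) = 56*L - 8 = -8 + 56*L)
(-30060 + Y(64, 81))*(31976 - 38657) = (-30060 + (-8 + 56*81))*(31976 - 38657) = (-30060 + (-8 + 4536))*(-6681) = (-30060 + 4528)*(-6681) = -25532*(-6681) = 170579292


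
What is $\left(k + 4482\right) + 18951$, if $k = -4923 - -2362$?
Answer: $20872$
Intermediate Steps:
$k = -2561$ ($k = -4923 + 2362 = -2561$)
$\left(k + 4482\right) + 18951 = \left(-2561 + 4482\right) + 18951 = 1921 + 18951 = 20872$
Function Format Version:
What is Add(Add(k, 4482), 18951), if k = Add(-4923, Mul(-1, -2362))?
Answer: 20872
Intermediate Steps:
k = -2561 (k = Add(-4923, 2362) = -2561)
Add(Add(k, 4482), 18951) = Add(Add(-2561, 4482), 18951) = Add(1921, 18951) = 20872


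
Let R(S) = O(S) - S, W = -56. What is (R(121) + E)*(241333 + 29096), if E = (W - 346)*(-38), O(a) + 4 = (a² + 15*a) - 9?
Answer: 8545015542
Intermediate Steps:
O(a) = -13 + a² + 15*a (O(a) = -4 + ((a² + 15*a) - 9) = -4 + (-9 + a² + 15*a) = -13 + a² + 15*a)
E = 15276 (E = (-56 - 346)*(-38) = -402*(-38) = 15276)
R(S) = -13 + S² + 14*S (R(S) = (-13 + S² + 15*S) - S = -13 + S² + 14*S)
(R(121) + E)*(241333 + 29096) = ((-13 + 121² + 14*121) + 15276)*(241333 + 29096) = ((-13 + 14641 + 1694) + 15276)*270429 = (16322 + 15276)*270429 = 31598*270429 = 8545015542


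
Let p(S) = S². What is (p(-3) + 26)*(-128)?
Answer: -4480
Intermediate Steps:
(p(-3) + 26)*(-128) = ((-3)² + 26)*(-128) = (9 + 26)*(-128) = 35*(-128) = -4480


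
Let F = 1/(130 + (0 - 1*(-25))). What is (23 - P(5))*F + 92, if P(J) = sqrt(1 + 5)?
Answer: 14283/155 - sqrt(6)/155 ≈ 92.133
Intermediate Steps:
P(J) = sqrt(6)
F = 1/155 (F = 1/(130 + (0 + 25)) = 1/(130 + 25) = 1/155 ≈ 0.0064516)
(23 - P(5))*F + 92 = (23 - sqrt(6))*(1/155) + 92 = (23/155 - sqrt(6)/155) + 92 = 14283/155 - sqrt(6)/155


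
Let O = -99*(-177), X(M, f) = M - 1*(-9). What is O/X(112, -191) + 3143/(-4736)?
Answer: 7509875/52096 ≈ 144.15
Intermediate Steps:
X(M, f) = 9 + M (X(M, f) = M + 9 = 9 + M)
O = 17523
O/X(112, -191) + 3143/(-4736) = 17523/(9 + 112) + 3143/(-4736) = 17523/121 + 3143*(-1/4736) = 17523*(1/121) - 3143/4736 = 1593/11 - 3143/4736 = 7509875/52096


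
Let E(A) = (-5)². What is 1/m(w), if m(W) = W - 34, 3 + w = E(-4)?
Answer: -1/12 ≈ -0.083333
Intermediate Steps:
E(A) = 25
w = 22 (w = -3 + 25 = 22)
m(W) = -34 + W
1/m(w) = 1/(-34 + 22) = 1/(-12) = -1/12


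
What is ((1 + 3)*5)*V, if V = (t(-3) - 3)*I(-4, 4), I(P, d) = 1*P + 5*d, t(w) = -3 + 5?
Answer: -320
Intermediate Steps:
t(w) = 2
I(P, d) = P + 5*d
V = -16 (V = (2 - 3)*(-4 + 5*4) = -(-4 + 20) = -1*16 = -16)
((1 + 3)*5)*V = ((1 + 3)*5)*(-16) = (4*5)*(-16) = 20*(-16) = -320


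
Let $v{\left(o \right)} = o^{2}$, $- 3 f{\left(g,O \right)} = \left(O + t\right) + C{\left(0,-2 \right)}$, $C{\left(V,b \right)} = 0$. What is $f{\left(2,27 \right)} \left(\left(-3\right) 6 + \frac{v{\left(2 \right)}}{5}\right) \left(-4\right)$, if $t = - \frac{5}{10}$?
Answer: $- \frac{9116}{15} \approx -607.73$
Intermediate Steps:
$t = - \frac{1}{2}$ ($t = \left(-5\right) \frac{1}{10} = - \frac{1}{2} \approx -0.5$)
$f{\left(g,O \right)} = \frac{1}{6} - \frac{O}{3}$ ($f{\left(g,O \right)} = - \frac{\left(O - \frac{1}{2}\right) + 0}{3} = - \frac{\left(- \frac{1}{2} + O\right) + 0}{3} = - \frac{- \frac{1}{2} + O}{3} = \frac{1}{6} - \frac{O}{3}$)
$f{\left(2,27 \right)} \left(\left(-3\right) 6 + \frac{v{\left(2 \right)}}{5}\right) \left(-4\right) = \left(\frac{1}{6} - 9\right) \left(\left(-3\right) 6 + \frac{2^{2}}{5}\right) \left(-4\right) = \left(\frac{1}{6} - 9\right) \left(-18 + 4 \cdot \frac{1}{5}\right) \left(-4\right) = - \frac{53 \left(-18 + \frac{4}{5}\right) \left(-4\right)}{6} = - \frac{53 \left(\left(- \frac{86}{5}\right) \left(-4\right)\right)}{6} = \left(- \frac{53}{6}\right) \frac{344}{5} = - \frac{9116}{15}$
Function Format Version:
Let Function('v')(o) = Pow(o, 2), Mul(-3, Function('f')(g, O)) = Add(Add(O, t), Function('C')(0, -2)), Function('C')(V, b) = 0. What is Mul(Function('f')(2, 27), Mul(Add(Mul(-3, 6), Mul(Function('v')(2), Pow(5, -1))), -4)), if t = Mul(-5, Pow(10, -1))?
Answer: Rational(-9116, 15) ≈ -607.73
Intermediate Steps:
t = Rational(-1, 2) (t = Mul(-5, Rational(1, 10)) = Rational(-1, 2) ≈ -0.50000)
Function('f')(g, O) = Add(Rational(1, 6), Mul(Rational(-1, 3), O)) (Function('f')(g, O) = Mul(Rational(-1, 3), Add(Add(O, Rational(-1, 2)), 0)) = Mul(Rational(-1, 3), Add(Add(Rational(-1, 2), O), 0)) = Mul(Rational(-1, 3), Add(Rational(-1, 2), O)) = Add(Rational(1, 6), Mul(Rational(-1, 3), O)))
Mul(Function('f')(2, 27), Mul(Add(Mul(-3, 6), Mul(Function('v')(2), Pow(5, -1))), -4)) = Mul(Add(Rational(1, 6), Mul(Rational(-1, 3), 27)), Mul(Add(Mul(-3, 6), Mul(Pow(2, 2), Pow(5, -1))), -4)) = Mul(Add(Rational(1, 6), -9), Mul(Add(-18, Mul(4, Rational(1, 5))), -4)) = Mul(Rational(-53, 6), Mul(Add(-18, Rational(4, 5)), -4)) = Mul(Rational(-53, 6), Mul(Rational(-86, 5), -4)) = Mul(Rational(-53, 6), Rational(344, 5)) = Rational(-9116, 15)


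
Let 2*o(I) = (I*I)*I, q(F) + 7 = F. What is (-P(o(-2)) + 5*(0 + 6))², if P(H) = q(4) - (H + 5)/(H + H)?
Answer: 69169/64 ≈ 1080.8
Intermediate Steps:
q(F) = -7 + F
o(I) = I³/2 (o(I) = ((I*I)*I)/2 = (I²*I)/2 = I³/2)
P(H) = -3 - (5 + H)/(2*H) (P(H) = (-7 + 4) - (H + 5)/(H + H) = -3 - (5 + H)/(2*H))
(-P(o(-2)) + 5*(0 + 6))² = (-(-5 - 7*(-2)³/2)/(2*((½)*(-2)³)) + 5*(0 + 6))² = (-(-5 - 7*(-8)/2)/(2*((½)*(-8))) + 5*6)² = (-(-5 - 7*(-4))/(2*(-4)) + 30)² = (-(-1)*(-5 + 28)/(2*4) + 30)² = (-(-1)*23/(2*4) + 30)² = (-1*(-23/8) + 30)² = (23/8 + 30)² = (263/8)² = 69169/64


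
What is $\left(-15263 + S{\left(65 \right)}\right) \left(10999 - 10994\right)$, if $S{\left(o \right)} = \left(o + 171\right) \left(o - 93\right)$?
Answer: $-109355$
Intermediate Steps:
$S{\left(o \right)} = \left(-93 + o\right) \left(171 + o\right)$ ($S{\left(o \right)} = \left(171 + o\right) \left(-93 + o\right) = \left(-93 + o\right) \left(171 + o\right)$)
$\left(-15263 + S{\left(65 \right)}\right) \left(10999 - 10994\right) = \left(-15263 + \left(-15903 + 65^{2} + 78 \cdot 65\right)\right) \left(10999 - 10994\right) = \left(-15263 + \left(-15903 + 4225 + 5070\right)\right) 5 = \left(-15263 - 6608\right) 5 = \left(-21871\right) 5 = -109355$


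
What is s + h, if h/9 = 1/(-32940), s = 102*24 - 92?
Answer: 8622959/3660 ≈ 2356.0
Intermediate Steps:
s = 2356 (s = 2448 - 92 = 2356)
h = -1/3660 (h = 9/(-32940) = 9*(-1/32940) = -1/3660 ≈ -0.00027322)
s + h = 2356 - 1/3660 = 8622959/3660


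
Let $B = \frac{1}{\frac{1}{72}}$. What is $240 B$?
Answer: $17280$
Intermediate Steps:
$B = 72$ ($B = \frac{1}{\frac{1}{72}} = 72$)
$240 B = 240 \cdot 72 = 17280$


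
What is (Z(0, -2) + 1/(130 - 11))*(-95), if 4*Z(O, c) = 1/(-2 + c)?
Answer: 9785/1904 ≈ 5.1392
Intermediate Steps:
Z(O, c) = 1/(4*(-2 + c))
(Z(0, -2) + 1/(130 - 11))*(-95) = (1/(4*(-2 - 2)) + 1/(130 - 11))*(-95) = ((¼)/(-4) + 1/119)*(-95) = ((¼)*(-¼) + 1/119)*(-95) = (-1/16 + 1/119)*(-95) = -103/1904*(-95) = 9785/1904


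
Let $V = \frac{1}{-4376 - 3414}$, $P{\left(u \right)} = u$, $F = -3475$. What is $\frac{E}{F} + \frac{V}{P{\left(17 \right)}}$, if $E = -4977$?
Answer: $\frac{131820127}{92038850} \approx 1.4322$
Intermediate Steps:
$V = - \frac{1}{7790}$ ($V = \frac{1}{-7790} = - \frac{1}{7790} \approx -0.00012837$)
$\frac{E}{F} + \frac{V}{P{\left(17 \right)}} = - \frac{4977}{-3475} - \frac{1}{7790 \cdot 17} = \left(-4977\right) \left(- \frac{1}{3475}\right) - \frac{1}{132430} = \frac{4977}{3475} - \frac{1}{132430} = \frac{131820127}{92038850}$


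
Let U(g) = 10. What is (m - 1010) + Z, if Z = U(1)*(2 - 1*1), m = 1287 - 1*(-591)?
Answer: 878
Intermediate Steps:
m = 1878 (m = 1287 + 591 = 1878)
Z = 10 (Z = 10*(2 - 1*1) = 10*(2 - 1) = 10*1 = 10)
(m - 1010) + Z = (1878 - 1010) + 10 = 868 + 10 = 878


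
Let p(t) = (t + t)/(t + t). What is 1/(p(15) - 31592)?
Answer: -1/31591 ≈ -3.1655e-5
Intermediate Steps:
p(t) = 1 (p(t) = (2*t)/((2*t)) = (2*t)*(1/(2*t)) = 1)
1/(p(15) - 31592) = 1/(1 - 31592) = 1/(-31591) = -1/31591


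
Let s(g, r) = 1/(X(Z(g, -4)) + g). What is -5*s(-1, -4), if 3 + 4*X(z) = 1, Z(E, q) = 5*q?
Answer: 10/3 ≈ 3.3333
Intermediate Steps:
X(z) = -½ (X(z) = -¾ + (¼)*1 = -¾ + ¼ = -½)
s(g, r) = 1/(-½ + g)
-5*s(-1, -4) = -10/(-1 + 2*(-1)) = -10/(-1 - 2) = -10/(-3) = -10*(-1)/3 = -5*(-⅔) = 10/3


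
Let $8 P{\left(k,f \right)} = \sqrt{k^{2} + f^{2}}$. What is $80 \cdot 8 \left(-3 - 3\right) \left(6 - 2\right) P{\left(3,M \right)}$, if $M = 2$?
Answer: $- 1920 \sqrt{13} \approx -6922.7$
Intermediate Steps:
$P{\left(k,f \right)} = \frac{\sqrt{f^{2} + k^{2}}}{8}$ ($P{\left(k,f \right)} = \frac{\sqrt{k^{2} + f^{2}}}{8} = \frac{\sqrt{f^{2} + k^{2}}}{8}$)
$80 \cdot 8 \left(-3 - 3\right) \left(6 - 2\right) P{\left(3,M \right)} = 80 \cdot 8 \left(-3 - 3\right) \left(6 - 2\right) \frac{\sqrt{2^{2} + 3^{2}}}{8} = 80 \cdot 8 \left(\left(-6\right) 4\right) \frac{\sqrt{4 + 9}}{8} = 80 \cdot 8 \left(-24\right) \frac{\sqrt{13}}{8} = 80 \left(- 192 \frac{\sqrt{13}}{8}\right) = 80 \left(- 24 \sqrt{13}\right) = - 1920 \sqrt{13}$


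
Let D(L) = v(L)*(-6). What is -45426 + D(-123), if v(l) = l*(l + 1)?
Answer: -135462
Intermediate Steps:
v(l) = l*(1 + l)
D(L) = -6*L*(1 + L) (D(L) = (L*(1 + L))*(-6) = -6*L*(1 + L))
-45426 + D(-123) = -45426 - 6*(-123)*(1 - 123) = -45426 - 6*(-123)*(-122) = -45426 - 90036 = -135462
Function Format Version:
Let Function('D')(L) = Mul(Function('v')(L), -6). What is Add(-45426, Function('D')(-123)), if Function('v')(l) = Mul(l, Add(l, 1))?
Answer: -135462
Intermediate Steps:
Function('v')(l) = Mul(l, Add(1, l))
Function('D')(L) = Mul(-6, L, Add(1, L)) (Function('D')(L) = Mul(Mul(L, Add(1, L)), -6) = Mul(-6, L, Add(1, L)))
Add(-45426, Function('D')(-123)) = Add(-45426, Mul(-6, -123, Add(1, -123))) = Add(-45426, Mul(-6, -123, -122)) = Add(-45426, -90036) = -135462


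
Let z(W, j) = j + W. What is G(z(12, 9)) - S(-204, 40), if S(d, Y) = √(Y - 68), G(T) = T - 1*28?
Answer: -7 - 2*I*√7 ≈ -7.0 - 5.2915*I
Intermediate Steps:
z(W, j) = W + j
G(T) = -28 + T (G(T) = T - 28 = -28 + T)
S(d, Y) = √(-68 + Y)
G(z(12, 9)) - S(-204, 40) = (-28 + (12 + 9)) - √(-68 + 40) = (-28 + 21) - √(-28) = -7 - 2*I*√7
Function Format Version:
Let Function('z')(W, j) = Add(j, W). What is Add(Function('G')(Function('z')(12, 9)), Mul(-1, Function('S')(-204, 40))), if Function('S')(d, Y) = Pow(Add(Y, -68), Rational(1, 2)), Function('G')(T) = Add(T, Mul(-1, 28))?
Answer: Add(-7, Mul(-2, I, Pow(7, Rational(1, 2)))) ≈ Add(-7.0000, Mul(-5.2915, I))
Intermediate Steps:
Function('z')(W, j) = Add(W, j)
Function('G')(T) = Add(-28, T) (Function('G')(T) = Add(T, -28) = Add(-28, T))
Function('S')(d, Y) = Pow(Add(-68, Y), Rational(1, 2))
Add(Function('G')(Function('z')(12, 9)), Mul(-1, Function('S')(-204, 40))) = Add(Add(-28, Add(12, 9)), Mul(-1, Pow(Add(-68, 40), Rational(1, 2)))) = Add(Add(-28, 21), Mul(-1, Pow(-28, Rational(1, 2)))) = Add(-7, Mul(-1, Mul(2, I, Pow(7, Rational(1, 2))))) = Add(-7, Mul(-2, I, Pow(7, Rational(1, 2))))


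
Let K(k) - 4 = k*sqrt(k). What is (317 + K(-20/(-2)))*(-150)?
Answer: -48150 - 1500*sqrt(10) ≈ -52893.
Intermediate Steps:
K(k) = 4 + k**(3/2) (K(k) = 4 + k*sqrt(k) = 4 + k**(3/2))
(317 + K(-20/(-2)))*(-150) = (317 + (4 + (-20/(-2))**(3/2)))*(-150) = (317 + (4 + (-20*(-1/2))**(3/2)))*(-150) = (317 + (4 + 10**(3/2)))*(-150) = (317 + (4 + 10*sqrt(10)))*(-150) = (321 + 10*sqrt(10))*(-150) = -48150 - 1500*sqrt(10)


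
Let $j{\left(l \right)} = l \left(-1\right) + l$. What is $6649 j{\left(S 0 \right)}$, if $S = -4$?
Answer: $0$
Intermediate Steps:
$j{\left(l \right)} = 0$ ($j{\left(l \right)} = - l + l = 0$)
$6649 j{\left(S 0 \right)} = 6649 \cdot 0 = 0$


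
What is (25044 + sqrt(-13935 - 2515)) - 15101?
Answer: 9943 + 5*I*sqrt(658) ≈ 9943.0 + 128.26*I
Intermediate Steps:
(25044 + sqrt(-13935 - 2515)) - 15101 = (25044 + sqrt(-16450)) - 15101 = (25044 + 5*I*sqrt(658)) - 15101 = 9943 + 5*I*sqrt(658)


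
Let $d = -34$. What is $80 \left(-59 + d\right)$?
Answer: $-7440$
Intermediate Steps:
$80 \left(-59 + d\right) = 80 \left(-59 - 34\right) = 80 \left(-93\right) = -7440$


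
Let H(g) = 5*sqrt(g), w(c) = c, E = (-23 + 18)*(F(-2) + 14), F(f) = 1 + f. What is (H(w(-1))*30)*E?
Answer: -9750*I ≈ -9750.0*I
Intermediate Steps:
E = -65 (E = (-23 + 18)*((1 - 2) + 14) = -5*(-1 + 14) = -5*13 = -65)
(H(w(-1))*30)*E = ((5*sqrt(-1))*30)*(-65) = ((5*I)*30)*(-65) = (150*I)*(-65) = -9750*I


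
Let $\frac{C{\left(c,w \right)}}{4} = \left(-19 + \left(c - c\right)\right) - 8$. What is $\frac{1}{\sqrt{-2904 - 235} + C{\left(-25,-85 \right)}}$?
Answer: $- \frac{108}{14803} - \frac{i \sqrt{3139}}{14803} \approx -0.0072958 - 0.0037848 i$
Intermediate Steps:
$C{\left(c,w \right)} = -108$ ($C{\left(c,w \right)} = 4 \left(\left(-19 + \left(c - c\right)\right) - 8\right) = 4 \left(\left(-19 + 0\right) - 8\right) = 4 \left(-19 - 8\right) = 4 \left(-27\right) = -108$)
$\frac{1}{\sqrt{-2904 - 235} + C{\left(-25,-85 \right)}} = \frac{1}{\sqrt{-2904 - 235} - 108} = \frac{1}{\sqrt{-3139} - 108} = \frac{1}{i \sqrt{3139} - 108} = \frac{1}{-108 + i \sqrt{3139}}$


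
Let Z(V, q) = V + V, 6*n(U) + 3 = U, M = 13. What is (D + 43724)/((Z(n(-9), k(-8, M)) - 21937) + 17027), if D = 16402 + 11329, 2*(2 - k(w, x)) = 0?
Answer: -71455/4914 ≈ -14.541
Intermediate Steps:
k(w, x) = 2 (k(w, x) = 2 - 1/2*0 = 2 + 0 = 2)
n(U) = -1/2 + U/6
D = 27731
Z(V, q) = 2*V
(D + 43724)/((Z(n(-9), k(-8, M)) - 21937) + 17027) = (27731 + 43724)/((2*(-1/2 + (1/6)*(-9)) - 21937) + 17027) = 71455/((2*(-1/2 - 3/2) - 21937) + 17027) = 71455/((2*(-2) - 21937) + 17027) = 71455/((-4 - 21937) + 17027) = 71455/(-21941 + 17027) = 71455/(-4914) = 71455*(-1/4914) = -71455/4914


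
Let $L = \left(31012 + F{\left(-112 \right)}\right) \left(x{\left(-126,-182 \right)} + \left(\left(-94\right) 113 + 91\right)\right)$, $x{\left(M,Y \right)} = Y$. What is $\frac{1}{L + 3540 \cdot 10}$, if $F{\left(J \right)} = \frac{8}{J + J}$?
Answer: $- \frac{28}{9301481655} \approx -3.0103 \cdot 10^{-9}$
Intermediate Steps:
$F{\left(J \right)} = \frac{4}{J}$ ($F{\left(J \right)} = \frac{8}{2 J} = 8 \frac{1}{2 J} = \frac{4}{J}$)
$L = - \frac{9302472855}{28}$ ($L = \left(31012 + \frac{4}{-112}\right) \left(-182 + \left(\left(-94\right) 113 + 91\right)\right) = \left(31012 + 4 \left(- \frac{1}{112}\right)\right) \left(-182 + \left(-10622 + 91\right)\right) = \left(31012 - \frac{1}{28}\right) \left(-182 - 10531\right) = \frac{868335}{28} \left(-10713\right) = - \frac{9302472855}{28} \approx -3.3223 \cdot 10^{8}$)
$\frac{1}{L + 3540 \cdot 10} = \frac{1}{- \frac{9302472855}{28} + 3540 \cdot 10} = \frac{1}{- \frac{9302472855}{28} + 35400} = \frac{1}{- \frac{9301481655}{28}} = - \frac{28}{9301481655}$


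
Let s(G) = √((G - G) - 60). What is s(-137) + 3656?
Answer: 3656 + 2*I*√15 ≈ 3656.0 + 7.746*I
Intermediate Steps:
s(G) = 2*I*√15 (s(G) = √(0 - 60) = √(-60) = 2*I*√15)
s(-137) + 3656 = 2*I*√15 + 3656 = 3656 + 2*I*√15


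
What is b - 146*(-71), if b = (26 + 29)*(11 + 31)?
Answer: 12676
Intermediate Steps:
b = 2310 (b = 55*42 = 2310)
b - 146*(-71) = 2310 - 146*(-71) = 2310 + 10366 = 12676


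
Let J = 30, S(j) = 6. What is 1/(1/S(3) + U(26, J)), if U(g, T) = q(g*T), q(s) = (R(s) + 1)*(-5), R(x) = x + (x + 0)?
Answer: -6/46829 ≈ -0.00012813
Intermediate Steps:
R(x) = 2*x (R(x) = x + x = 2*x)
q(s) = -5 - 10*s (q(s) = (2*s + 1)*(-5) = (1 + 2*s)*(-5) = -5 - 10*s)
U(g, T) = -5 - 10*T*g (U(g, T) = -5 - 10*g*T = -5 - 10*T*g)
1/(1/S(3) + U(26, J)) = 1/(1/6 + (-5 - 10*30*26)) = 1/(1/6 + (-5 - 7800)) = 1/(1/6 - 7805) = 1/(-46829/6) = -6/46829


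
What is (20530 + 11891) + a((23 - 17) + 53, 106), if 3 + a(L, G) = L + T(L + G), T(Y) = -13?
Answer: 32464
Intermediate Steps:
a(L, G) = -16 + L (a(L, G) = -3 + (L - 13) = -3 + (-13 + L) = -16 + L)
(20530 + 11891) + a((23 - 17) + 53, 106) = (20530 + 11891) + (-16 + ((23 - 17) + 53)) = 32421 + (-16 + (6 + 53)) = 32421 + (-16 + 59) = 32421 + 43 = 32464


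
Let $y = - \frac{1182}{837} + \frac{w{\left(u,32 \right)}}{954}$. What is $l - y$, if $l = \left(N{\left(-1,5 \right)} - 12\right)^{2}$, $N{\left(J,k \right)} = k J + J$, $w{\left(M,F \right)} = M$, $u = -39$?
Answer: $\frac{9624949}{29574} \approx 325.45$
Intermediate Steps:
$N{\left(J,k \right)} = J + J k$ ($N{\left(J,k \right)} = J k + J = J + J k$)
$y = - \frac{42973}{29574}$ ($y = - \frac{1182}{837} - \frac{39}{954} = \left(-1182\right) \frac{1}{837} - \frac{13}{318} = - \frac{394}{279} - \frac{13}{318} = - \frac{42973}{29574} \approx -1.4531$)
$l = 324$ ($l = \left(- (1 + 5) - 12\right)^{2} = \left(\left(-1\right) 6 - 12\right)^{2} = \left(-6 - 12\right)^{2} = \left(-18\right)^{2} = 324$)
$l - y = 324 - - \frac{42973}{29574} = 324 + \frac{42973}{29574} = \frac{9624949}{29574}$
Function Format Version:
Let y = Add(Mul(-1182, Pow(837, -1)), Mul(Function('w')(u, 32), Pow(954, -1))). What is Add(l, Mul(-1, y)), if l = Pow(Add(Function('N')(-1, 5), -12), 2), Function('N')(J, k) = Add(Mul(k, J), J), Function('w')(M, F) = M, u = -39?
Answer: Rational(9624949, 29574) ≈ 325.45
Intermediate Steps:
Function('N')(J, k) = Add(J, Mul(J, k)) (Function('N')(J, k) = Add(Mul(J, k), J) = Add(J, Mul(J, k)))
y = Rational(-42973, 29574) (y = Add(Mul(-1182, Pow(837, -1)), Mul(-39, Pow(954, -1))) = Add(Mul(-1182, Rational(1, 837)), Mul(-39, Rational(1, 954))) = Add(Rational(-394, 279), Rational(-13, 318)) = Rational(-42973, 29574) ≈ -1.4531)
l = 324 (l = Pow(Add(Mul(-1, Add(1, 5)), -12), 2) = Pow(Add(Mul(-1, 6), -12), 2) = Pow(Add(-6, -12), 2) = Pow(-18, 2) = 324)
Add(l, Mul(-1, y)) = Add(324, Mul(-1, Rational(-42973, 29574))) = Add(324, Rational(42973, 29574)) = Rational(9624949, 29574)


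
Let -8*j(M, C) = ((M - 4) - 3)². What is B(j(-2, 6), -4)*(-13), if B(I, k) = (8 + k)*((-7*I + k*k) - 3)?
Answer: -8723/2 ≈ -4361.5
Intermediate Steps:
j(M, C) = -(-7 + M)²/8 (j(M, C) = -((M - 4) - 3)²/8 = -((-4 + M) - 3)²/8 = -(-7 + M)²/8)
B(I, k) = (8 + k)*(-3 + k² - 7*I) (B(I, k) = (8 + k)*((-7*I + k²) - 3) = (8 + k)*((k² - 7*I) - 3) = (8 + k)*(-3 + k² - 7*I))
B(j(-2, 6), -4)*(-13) = (-24 + (-4)³ - (-7)*(-7 - 2)² - 3*(-4) + 8*(-4)² - 7*(-(-7 - 2)²/8)*(-4))*(-13) = (-24 - 64 - (-7)*(-9)² + 12 + 8*16 - 7*(-⅛*(-9)²)*(-4))*(-13) = (-24 - 64 - (-7)*81 + 12 + 128 - 7*(-⅛*81)*(-4))*(-13) = (-24 - 64 - 56*(-81/8) + 12 + 128 - 7*(-81/8)*(-4))*(-13) = (-24 - 64 + 567 + 12 + 128 - 567/2)*(-13) = (671/2)*(-13) = -8723/2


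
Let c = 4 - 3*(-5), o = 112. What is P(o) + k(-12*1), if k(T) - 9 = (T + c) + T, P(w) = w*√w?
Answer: 4 + 448*√7 ≈ 1189.3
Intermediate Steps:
c = 19 (c = 4 + 15 = 19)
P(w) = w^(3/2)
k(T) = 28 + 2*T (k(T) = 9 + ((T + 19) + T) = 9 + ((19 + T) + T) = 9 + (19 + 2*T) = 28 + 2*T)
P(o) + k(-12*1) = 112^(3/2) + (28 + 2*(-12*1)) = 448*√7 + (28 + 2*(-12)) = 448*√7 + (28 - 24) = 448*√7 + 4 = 4 + 448*√7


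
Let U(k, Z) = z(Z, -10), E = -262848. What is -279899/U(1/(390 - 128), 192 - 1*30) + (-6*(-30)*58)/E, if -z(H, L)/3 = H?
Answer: 1532621219/2661336 ≈ 575.88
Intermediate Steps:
z(H, L) = -3*H
U(k, Z) = -3*Z
-279899/U(1/(390 - 128), 192 - 1*30) + (-6*(-30)*58)/E = -279899*(-1/(3*(192 - 1*30))) + (-6*(-30)*58)/(-262848) = -279899*(-1/(3*(192 - 30))) + (180*58)*(-1/262848) = -279899/((-3*162)) + 10440*(-1/262848) = -279899/(-486) - 435/10952 = -279899*(-1/486) - 435/10952 = 279899/486 - 435/10952 = 1532621219/2661336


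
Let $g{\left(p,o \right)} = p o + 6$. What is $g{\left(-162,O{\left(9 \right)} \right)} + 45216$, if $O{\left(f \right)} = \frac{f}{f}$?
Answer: $45060$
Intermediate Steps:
$O{\left(f \right)} = 1$
$g{\left(p,o \right)} = 6 + o p$ ($g{\left(p,o \right)} = o p + 6 = 6 + o p$)
$g{\left(-162,O{\left(9 \right)} \right)} + 45216 = \left(6 + 1 \left(-162\right)\right) + 45216 = \left(6 - 162\right) + 45216 = -156 + 45216 = 45060$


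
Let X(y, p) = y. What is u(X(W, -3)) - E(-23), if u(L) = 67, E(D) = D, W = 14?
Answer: 90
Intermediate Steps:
u(X(W, -3)) - E(-23) = 67 - 1*(-23) = 67 + 23 = 90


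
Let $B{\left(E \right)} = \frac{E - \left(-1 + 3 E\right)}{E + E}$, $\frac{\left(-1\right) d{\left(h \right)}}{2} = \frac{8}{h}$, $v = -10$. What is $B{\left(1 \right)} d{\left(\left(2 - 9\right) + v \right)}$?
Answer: $- \frac{8}{17} \approx -0.47059$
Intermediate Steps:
$d{\left(h \right)} = - \frac{16}{h}$ ($d{\left(h \right)} = - 2 \frac{8}{h} = - \frac{16}{h}$)
$B{\left(E \right)} = \frac{1 - 2 E}{2 E}$
$B{\left(1 \right)} d{\left(\left(2 - 9\right) + v \right)} = \frac{\frac{1}{2} - 1}{1} \left(- \frac{16}{\left(2 - 9\right) - 10}\right) = 1 \left(\frac{1}{2} - 1\right) \left(- \frac{16}{-7 - 10}\right) = 1 \left(- \frac{1}{2}\right) \left(- \frac{16}{-17}\right) = - \frac{\left(-16\right) \left(- \frac{1}{17}\right)}{2} = \left(- \frac{1}{2}\right) \frac{16}{17} = - \frac{8}{17}$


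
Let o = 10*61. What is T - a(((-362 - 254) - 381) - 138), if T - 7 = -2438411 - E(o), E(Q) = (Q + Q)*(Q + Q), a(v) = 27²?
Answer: -3927533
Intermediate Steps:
o = 610
a(v) = 729
E(Q) = 4*Q² (E(Q) = (2*Q)*(2*Q) = 4*Q²)
T = -3926804 (T = 7 + (-2438411 - 4*610²) = 7 + (-2438411 - 4*372100) = 7 + (-2438411 - 1*1488400) = 7 + (-2438411 - 1488400) = 7 - 3926811 = -3926804)
T - a(((-362 - 254) - 381) - 138) = -3926804 - 1*729 = -3926804 - 729 = -3927533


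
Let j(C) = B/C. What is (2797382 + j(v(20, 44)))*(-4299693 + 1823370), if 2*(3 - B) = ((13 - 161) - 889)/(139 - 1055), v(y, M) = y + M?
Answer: -812202864152909985/117248 ≈ -6.9272e+12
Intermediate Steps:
v(y, M) = M + y
B = 4459/1832 (B = 3 - ((13 - 161) - 889)/(2*(139 - 1055)) = 3 - (-148 - 889)/(2*(-916)) = 3 - (-1037)*(-1)/(2*916) = 3 - 1/2*1037/916 = 3 - 1037/1832 = 4459/1832 ≈ 2.4340)
j(C) = 4459/(1832*C)
(2797382 + j(v(20, 44)))*(-4299693 + 1823370) = (2797382 + 4459/(1832*(44 + 20)))*(-4299693 + 1823370) = (2797382 + (4459/1832)/64)*(-2476323) = (2797382 + (4459/1832)*(1/64))*(-2476323) = (2797382 + 4459/117248)*(-2476323) = (327987449195/117248)*(-2476323) = -812202864152909985/117248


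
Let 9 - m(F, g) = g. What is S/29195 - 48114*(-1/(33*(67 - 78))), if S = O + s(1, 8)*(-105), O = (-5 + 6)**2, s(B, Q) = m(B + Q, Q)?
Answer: -42567454/321145 ≈ -132.55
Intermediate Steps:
m(F, g) = 9 - g
s(B, Q) = 9 - Q
O = 1 (O = 1**2 = 1)
S = -104 (S = 1 + (9 - 1*8)*(-105) = 1 + (9 - 8)*(-105) = 1 + 1*(-105) = 1 - 105 = -104)
S/29195 - 48114*(-1/(33*(67 - 78))) = -104/29195 - 48114*(-1/(33*(67 - 78))) = -104*1/29195 - 48114/((-11*(-33))) = -104/29195 - 48114/363 = -104/29195 - 48114*1/363 = -104/29195 - 1458/11 = -42567454/321145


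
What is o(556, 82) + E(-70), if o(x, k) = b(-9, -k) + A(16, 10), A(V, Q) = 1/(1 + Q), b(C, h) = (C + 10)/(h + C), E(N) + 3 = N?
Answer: -72993/1001 ≈ -72.920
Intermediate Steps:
E(N) = -3 + N
b(C, h) = (10 + C)/(C + h)
o(x, k) = 1/11 + 1/(-9 - k) (o(x, k) = (10 - 9)/(-9 - k) + 1/(1 + 10) = 1/(-9 - k) + 1/11 = 1/11 + 1/(-9 - k))
o(556, 82) + E(-70) = (-2 + 82)/(11*(9 + 82)) + (-3 - 70) = (1/11)*80/91 - 73 = (1/11)*(1/91)*80 - 73 = 80/1001 - 73 = -72993/1001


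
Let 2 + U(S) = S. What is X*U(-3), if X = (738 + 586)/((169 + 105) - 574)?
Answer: 331/15 ≈ 22.067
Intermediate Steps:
U(S) = -2 + S
X = -331/75 (X = 1324/(274 - 574) = 1324/(-300) = 1324*(-1/300) = -331/75 ≈ -4.4133)
X*U(-3) = -331*(-2 - 3)/75 = -331/75*(-5) = 331/15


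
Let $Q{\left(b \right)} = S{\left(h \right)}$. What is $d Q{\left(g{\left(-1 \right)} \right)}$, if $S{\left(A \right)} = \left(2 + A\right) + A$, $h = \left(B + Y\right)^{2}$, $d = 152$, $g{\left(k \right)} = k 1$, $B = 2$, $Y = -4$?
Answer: $1520$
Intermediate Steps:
$g{\left(k \right)} = k$
$h = 4$ ($h = \left(2 - 4\right)^{2} = \left(-2\right)^{2} = 4$)
$S{\left(A \right)} = 2 + 2 A$
$Q{\left(b \right)} = 10$ ($Q{\left(b \right)} = 2 + 2 \cdot 4 = 2 + 8 = 10$)
$d Q{\left(g{\left(-1 \right)} \right)} = 152 \cdot 10 = 1520$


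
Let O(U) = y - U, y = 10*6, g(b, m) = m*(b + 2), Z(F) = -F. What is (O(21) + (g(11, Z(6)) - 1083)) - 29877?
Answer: -30999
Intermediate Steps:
g(b, m) = m*(2 + b)
y = 60
O(U) = 60 - U
(O(21) + (g(11, Z(6)) - 1083)) - 29877 = ((60 - 1*21) + ((-1*6)*(2 + 11) - 1083)) - 29877 = ((60 - 21) + (-6*13 - 1083)) - 29877 = (39 + (-78 - 1083)) - 29877 = (39 - 1161) - 29877 = -1122 - 29877 = -30999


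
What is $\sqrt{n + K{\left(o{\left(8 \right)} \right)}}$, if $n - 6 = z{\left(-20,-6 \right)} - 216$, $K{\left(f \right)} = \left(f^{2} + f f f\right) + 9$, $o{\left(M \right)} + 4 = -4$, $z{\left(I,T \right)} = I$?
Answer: $i \sqrt{669} \approx 25.865 i$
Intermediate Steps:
$o{\left(M \right)} = -8$ ($o{\left(M \right)} = -4 - 4 = -8$)
$K{\left(f \right)} = 9 + f^{2} + f^{3}$ ($K{\left(f \right)} = \left(f^{2} + f^{2} f\right) + 9 = \left(f^{2} + f^{3}\right) + 9 = 9 + f^{2} + f^{3}$)
$n = -230$ ($n = 6 - 236 = -230$)
$\sqrt{n + K{\left(o{\left(8 \right)} \right)}} = \sqrt{-230 + \left(9 + \left(-8\right)^{2} + \left(-8\right)^{3}\right)} = \sqrt{-230 + \left(9 + 64 - 512\right)} = \sqrt{-230 - 439} = \sqrt{-669} = i \sqrt{669}$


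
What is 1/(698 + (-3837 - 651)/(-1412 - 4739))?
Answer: 6151/4297886 ≈ 0.0014312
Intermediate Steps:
1/(698 + (-3837 - 651)/(-1412 - 4739)) = 1/(698 - 4488/(-6151)) = 1/(698 - 4488*(-1/6151)) = 1/(698 + 4488/6151) = 1/(4297886/6151) = 6151/4297886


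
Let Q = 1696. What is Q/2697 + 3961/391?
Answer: 667409/62031 ≈ 10.759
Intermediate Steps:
Q/2697 + 3961/391 = 1696/2697 + 3961/391 = 1696*(1/2697) + 3961*(1/391) = 1696/2697 + 233/23 = 667409/62031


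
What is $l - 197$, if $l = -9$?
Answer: $-206$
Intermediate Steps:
$l - 197 = -9 - 197 = -206$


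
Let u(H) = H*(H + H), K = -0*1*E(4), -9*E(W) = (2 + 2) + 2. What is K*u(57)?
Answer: 0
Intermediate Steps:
E(W) = -2/3 (E(W) = -((2 + 2) + 2)/9 = -(4 + 2)/9 = -1/9*6 = -2/3)
K = 0 (K = -0*1*(-2)/3 = -0*(-2)/3 = -1*0 = 0)
u(H) = 2*H**2 (u(H) = H*(2*H) = 2*H**2)
K*u(57) = 0*(2*57**2) = 0*(2*3249) = 0*6498 = 0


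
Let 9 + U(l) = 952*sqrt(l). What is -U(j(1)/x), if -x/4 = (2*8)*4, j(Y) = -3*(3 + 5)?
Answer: 9 - 119*sqrt(6) ≈ -282.49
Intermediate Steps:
j(Y) = -24 (j(Y) = -3*8 = -24)
x = -256 (x = -4*2*8*4 = -64*4 = -4*64 = -256)
U(l) = -9 + 952*sqrt(l)
-U(j(1)/x) = -(-9 + 952*sqrt(-24/(-256))) = -(-9 + 952*sqrt(-24*(-1/256))) = -(-9 + 952*sqrt(3/32)) = -(-9 + 952*(sqrt(6)/8)) = -(-9 + 119*sqrt(6)) = 9 - 119*sqrt(6)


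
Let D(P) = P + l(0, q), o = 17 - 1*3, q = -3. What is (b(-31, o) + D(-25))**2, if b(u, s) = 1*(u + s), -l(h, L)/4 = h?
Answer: 1764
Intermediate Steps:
l(h, L) = -4*h
o = 14 (o = 17 - 3 = 14)
D(P) = P (D(P) = P - 4*0 = P + 0 = P)
b(u, s) = s + u (b(u, s) = 1*(s + u) = s + u)
(b(-31, o) + D(-25))**2 = ((14 - 31) - 25)**2 = (-17 - 25)**2 = (-42)**2 = 1764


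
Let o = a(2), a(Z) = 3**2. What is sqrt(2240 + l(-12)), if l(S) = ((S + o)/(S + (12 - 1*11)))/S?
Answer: 3*sqrt(120461)/22 ≈ 47.328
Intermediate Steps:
a(Z) = 9
o = 9
l(S) = (9 + S)/(S*(1 + S)) (l(S) = ((S + 9)/(S + (12 - 1*11)))/S = ((9 + S)/(S + (12 - 11)))/S = ((9 + S)/(S + 1))/S = ((9 + S)/(1 + S))/S = (9 + S)/(S*(1 + S)))
sqrt(2240 + l(-12)) = sqrt(2240 + (9 - 12)/((-12)*(1 - 12))) = sqrt(2240 - 1/12*(-3)/(-11)) = sqrt(2240 - 1/12*(-1/11)*(-3)) = sqrt(2240 - 1/44) = sqrt(98559/44) = 3*sqrt(120461)/22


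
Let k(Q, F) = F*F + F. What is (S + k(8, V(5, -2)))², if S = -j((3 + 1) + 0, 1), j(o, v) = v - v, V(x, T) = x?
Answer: 900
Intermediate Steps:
k(Q, F) = F + F² (k(Q, F) = F² + F = F + F²)
j(o, v) = 0
S = 0 (S = -1*0 = 0)
(S + k(8, V(5, -2)))² = (0 + 5*(1 + 5))² = (0 + 5*6)² = (0 + 30)² = 30² = 900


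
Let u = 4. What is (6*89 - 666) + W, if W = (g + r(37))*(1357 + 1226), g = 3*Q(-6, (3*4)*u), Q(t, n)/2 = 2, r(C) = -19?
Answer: -18213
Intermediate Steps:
Q(t, n) = 4 (Q(t, n) = 2*2 = 4)
g = 12 (g = 3*4 = 12)
W = -18081 (W = (12 - 19)*(1357 + 1226) = -7*2583 = -18081)
(6*89 - 666) + W = (6*89 - 666) - 18081 = (534 - 666) - 18081 = -132 - 18081 = -18213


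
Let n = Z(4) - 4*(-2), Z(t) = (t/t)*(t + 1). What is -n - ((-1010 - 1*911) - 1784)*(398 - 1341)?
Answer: -3493828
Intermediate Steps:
Z(t) = 1 + t (Z(t) = 1*(1 + t) = 1 + t)
n = 13 (n = (1 + 4) - 4*(-2) = 5 + 8 = 13)
-n - ((-1010 - 1*911) - 1784)*(398 - 1341) = -1*13 - ((-1010 - 1*911) - 1784)*(398 - 1341) = -13 - ((-1010 - 911) - 1784)*(-943) = -13 - (-1921 - 1784)*(-943) = -13 - (-3705)*(-943) = -13 - 1*3493815 = -13 - 3493815 = -3493828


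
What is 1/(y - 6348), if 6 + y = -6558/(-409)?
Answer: -409/2592228 ≈ -0.00015778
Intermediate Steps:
y = 4104/409 (y = -6 - 6558/(-409) = -6 - 6558*(-1/409) = -6 + 6558/409 = 4104/409 ≈ 10.034)
1/(y - 6348) = 1/(4104/409 - 6348) = 1/(-2592228/409) = -409/2592228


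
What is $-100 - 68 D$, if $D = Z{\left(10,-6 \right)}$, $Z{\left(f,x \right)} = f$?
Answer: $-780$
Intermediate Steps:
$D = 10$
$-100 - 68 D = -100 - 680 = -780$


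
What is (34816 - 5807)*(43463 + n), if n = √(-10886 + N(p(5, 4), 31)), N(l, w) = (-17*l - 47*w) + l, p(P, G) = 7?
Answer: 1260818167 + 29009*I*√12455 ≈ 1.2608e+9 + 3.2375e+6*I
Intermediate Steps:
N(l, w) = -47*w - 16*l (N(l, w) = (-47*w - 17*l) + l = -47*w - 16*l)
n = I*√12455 (n = √(-10886 + (-47*31 - 16*7)) = √(-10886 + (-1457 - 112)) = √(-10886 - 1569) = √(-12455) = I*√12455 ≈ 111.6*I)
(34816 - 5807)*(43463 + n) = (34816 - 5807)*(43463 + I*√12455) = 29009*(43463 + I*√12455) = 1260818167 + 29009*I*√12455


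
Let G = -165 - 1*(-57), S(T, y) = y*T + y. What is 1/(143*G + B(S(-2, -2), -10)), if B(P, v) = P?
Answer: -1/15442 ≈ -6.4758e-5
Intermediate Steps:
S(T, y) = y + T*y (S(T, y) = T*y + y = y + T*y)
G = -108 (G = -165 + 57 = -108)
1/(143*G + B(S(-2, -2), -10)) = 1/(143*(-108) - 2*(1 - 2)) = 1/(-15444 - 2*(-1)) = 1/(-15444 + 2) = 1/(-15442) = -1/15442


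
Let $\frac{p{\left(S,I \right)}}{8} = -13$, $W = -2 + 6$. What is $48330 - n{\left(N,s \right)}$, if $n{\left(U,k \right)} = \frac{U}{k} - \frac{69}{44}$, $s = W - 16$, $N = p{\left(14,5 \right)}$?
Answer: $\frac{6378623}{132} \approx 48323.0$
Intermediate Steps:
$W = 4$
$p{\left(S,I \right)} = -104$ ($p{\left(S,I \right)} = 8 \left(-13\right) = -104$)
$N = -104$
$s = -12$ ($s = 4 - 16 = -12$)
$n{\left(U,k \right)} = - \frac{69}{44} + \frac{U}{k}$ ($n{\left(U,k \right)} = \frac{U}{k} - \frac{69}{44} = - \frac{69}{44} + \frac{U}{k}$)
$48330 - n{\left(N,s \right)} = 48330 - \left(- \frac{69}{44} - \frac{104}{-12}\right) = 48330 - \left(- \frac{69}{44} - - \frac{26}{3}\right) = 48330 - \left(- \frac{69}{44} + \frac{26}{3}\right) = 48330 - \frac{937}{132} = \frac{6378623}{132}$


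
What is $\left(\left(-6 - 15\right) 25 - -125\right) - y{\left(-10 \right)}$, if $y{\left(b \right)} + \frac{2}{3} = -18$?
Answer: $- \frac{1144}{3} \approx -381.33$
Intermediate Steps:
$y{\left(b \right)} = - \frac{56}{3}$ ($y{\left(b \right)} = - \frac{2}{3} - 18 = - \frac{56}{3}$)
$\left(\left(-6 - 15\right) 25 - -125\right) - y{\left(-10 \right)} = \left(\left(-6 - 15\right) 25 - -125\right) - - \frac{56}{3} = \left(\left(-6 - 15\right) 25 + 125\right) + \frac{56}{3} = \left(\left(-21\right) 25 + 125\right) + \frac{56}{3} = \left(-525 + 125\right) + \frac{56}{3} = -400 + \frac{56}{3} = - \frac{1144}{3}$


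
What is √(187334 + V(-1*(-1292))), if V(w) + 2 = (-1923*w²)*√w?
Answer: 2*√(46833 - 1604997336*√323) ≈ 3.3968e+5*I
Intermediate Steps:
V(w) = -2 - 1923*w^(5/2) (V(w) = -2 + (-1923*w²)*√w = -2 - 1923*w^(5/2))
√(187334 + V(-1*(-1292))) = √(187334 + (-2 - 1923*1292^(5/2))) = √(187334 + (-2 - 6419989344*√323)) = √(187332 - 6419989344*√323)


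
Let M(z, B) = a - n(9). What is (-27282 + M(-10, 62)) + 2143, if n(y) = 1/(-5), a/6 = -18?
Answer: -126234/5 ≈ -25247.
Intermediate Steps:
a = -108 (a = 6*(-18) = -108)
n(y) = -⅕
M(z, B) = -539/5 (M(z, B) = -108 - 1*(-⅕) = -108 + ⅕ = -539/5)
(-27282 + M(-10, 62)) + 2143 = (-27282 - 539/5) + 2143 = -136949/5 + 2143 = -126234/5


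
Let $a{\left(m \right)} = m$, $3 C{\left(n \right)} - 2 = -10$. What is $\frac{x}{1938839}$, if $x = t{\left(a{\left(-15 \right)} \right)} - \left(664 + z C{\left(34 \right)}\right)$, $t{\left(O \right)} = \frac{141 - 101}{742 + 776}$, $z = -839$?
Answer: $- \frac{2202092}{1471578801} \approx -0.0014964$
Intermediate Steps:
$C{\left(n \right)} = - \frac{8}{3}$ ($C{\left(n \right)} = \frac{2}{3} + \frac{1}{3} \left(-10\right) = \frac{2}{3} - \frac{10}{3} = - \frac{8}{3}$)
$t{\left(O \right)} = \frac{20}{759}$ ($t{\left(O \right)} = \frac{40}{1518} = 40 \cdot \frac{1}{1518} = \frac{20}{759}$)
$x = - \frac{2202092}{759}$ ($x = \frac{20}{759} - \left(664 - - \frac{6712}{3}\right) = \frac{20}{759} - \left(664 + \frac{6712}{3}\right) = \frac{20}{759} - \frac{8704}{3} = - \frac{2202092}{759} \approx -2901.3$)
$\frac{x}{1938839} = - \frac{2202092}{759 \cdot 1938839} = \left(- \frac{2202092}{759}\right) \frac{1}{1938839} = - \frac{2202092}{1471578801}$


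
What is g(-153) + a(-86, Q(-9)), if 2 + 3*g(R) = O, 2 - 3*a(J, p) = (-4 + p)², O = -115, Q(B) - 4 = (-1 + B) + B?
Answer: -476/3 ≈ -158.67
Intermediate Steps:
Q(B) = 3 + 2*B (Q(B) = 4 + ((-1 + B) + B) = 4 + (-1 + 2*B) = 3 + 2*B)
a(J, p) = ⅔ - (-4 + p)²/3
g(R) = -39 (g(R) = -⅔ + (⅓)*(-115) = -⅔ - 115/3 = -39)
g(-153) + a(-86, Q(-9)) = -39 + (⅔ - (-4 + (3 + 2*(-9)))²/3) = -39 + (⅔ - (-4 + (3 - 18))²/3) = -39 + (⅔ - (-4 - 15)²/3) = -39 + (⅔ - ⅓*(-19)²) = -39 + (⅔ - ⅓*361) = -39 + (⅔ - 361/3) = -39 - 359/3 = -476/3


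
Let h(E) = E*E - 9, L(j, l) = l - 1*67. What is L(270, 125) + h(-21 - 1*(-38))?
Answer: 338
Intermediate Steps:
L(j, l) = -67 + l (L(j, l) = l - 67 = -67 + l)
h(E) = -9 + E² (h(E) = E² - 9 = -9 + E²)
L(270, 125) + h(-21 - 1*(-38)) = (-67 + 125) + (-9 + (-21 - 1*(-38))²) = 58 + (-9 + (-21 + 38)²) = 58 + (-9 + 17²) = 58 + (-9 + 289) = 58 + 280 = 338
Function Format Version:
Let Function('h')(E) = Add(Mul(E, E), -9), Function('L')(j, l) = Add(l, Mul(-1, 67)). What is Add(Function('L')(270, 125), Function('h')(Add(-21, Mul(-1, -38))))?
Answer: 338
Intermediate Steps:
Function('L')(j, l) = Add(-67, l) (Function('L')(j, l) = Add(l, -67) = Add(-67, l))
Function('h')(E) = Add(-9, Pow(E, 2)) (Function('h')(E) = Add(Pow(E, 2), -9) = Add(-9, Pow(E, 2)))
Add(Function('L')(270, 125), Function('h')(Add(-21, Mul(-1, -38)))) = Add(Add(-67, 125), Add(-9, Pow(Add(-21, Mul(-1, -38)), 2))) = Add(58, Add(-9, Pow(Add(-21, 38), 2))) = Add(58, Add(-9, Pow(17, 2))) = Add(58, Add(-9, 289)) = Add(58, 280) = 338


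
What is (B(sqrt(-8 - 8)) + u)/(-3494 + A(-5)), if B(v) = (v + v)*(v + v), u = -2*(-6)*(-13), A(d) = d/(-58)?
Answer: 12760/202647 ≈ 0.062967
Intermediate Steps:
A(d) = -d/58 (A(d) = d*(-1/58) = -d/58)
u = -156 (u = 12*(-13) = -156)
B(v) = 4*v**2 (B(v) = (2*v)*(2*v) = 4*v**2)
(B(sqrt(-8 - 8)) + u)/(-3494 + A(-5)) = (4*(sqrt(-8 - 8))**2 - 156)/(-3494 - 1/58*(-5)) = (4*(sqrt(-16))**2 - 156)/(-3494 + 5/58) = (4*(4*I)**2 - 156)/(-202647/58) = (4*(-16) - 156)*(-58/202647) = (-64 - 156)*(-58/202647) = -220*(-58/202647) = 12760/202647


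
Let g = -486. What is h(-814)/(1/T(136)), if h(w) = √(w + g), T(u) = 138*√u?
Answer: 2760*I*√442 ≈ 58026.0*I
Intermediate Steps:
h(w) = √(-486 + w) (h(w) = √(w - 486) = √(-486 + w))
h(-814)/(1/T(136)) = √(-486 - 814)/(1/(138*√136)) = √(-1300)/(1/(138*(2*√34))) = (10*I*√13)/(1/(276*√34)) = (10*I*√13)/((√34/9384)) = (10*I*√13)*(276*√34) = 2760*I*√442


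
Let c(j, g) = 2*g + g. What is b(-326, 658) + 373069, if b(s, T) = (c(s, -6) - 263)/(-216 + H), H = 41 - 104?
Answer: 104086532/279 ≈ 3.7307e+5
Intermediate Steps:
H = -63
c(j, g) = 3*g
b(s, T) = 281/279 (b(s, T) = (3*(-6) - 263)/(-216 - 63) = (-18 - 263)/(-279) = -281*(-1/279) = 281/279)
b(-326, 658) + 373069 = 281/279 + 373069 = 104086532/279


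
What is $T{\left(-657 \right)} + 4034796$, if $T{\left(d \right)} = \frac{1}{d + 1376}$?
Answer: $\frac{2901018325}{719} \approx 4.0348 \cdot 10^{6}$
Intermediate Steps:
$T{\left(d \right)} = \frac{1}{1376 + d}$
$T{\left(-657 \right)} + 4034796 = \frac{1}{1376 - 657} + 4034796 = \frac{1}{719} + 4034796 = \frac{2901018325}{719}$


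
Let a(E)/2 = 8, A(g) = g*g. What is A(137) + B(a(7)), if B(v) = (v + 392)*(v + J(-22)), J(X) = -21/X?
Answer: 282551/11 ≈ 25686.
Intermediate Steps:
A(g) = g**2
a(E) = 16 (a(E) = 2*8 = 16)
B(v) = (392 + v)*(21/22 + v) (B(v) = (v + 392)*(v - 21/(-22)) = (392 + v)*(v - 21*(-1/22)) = (392 + v)*(v + 21/22) = (392 + v)*(21/22 + v))
A(137) + B(a(7)) = 137**2 + (4116/11 + 16**2 + (8645/22)*16) = 18769 + (4116/11 + 256 + 69160/11) = 18769 + 76092/11 = 282551/11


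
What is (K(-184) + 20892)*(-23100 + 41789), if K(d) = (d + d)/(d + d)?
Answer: 390469277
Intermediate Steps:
K(d) = 1 (K(d) = (2*d)/((2*d)) = (2*d)*(1/(2*d)) = 1)
(K(-184) + 20892)*(-23100 + 41789) = (1 + 20892)*(-23100 + 41789) = 20893*18689 = 390469277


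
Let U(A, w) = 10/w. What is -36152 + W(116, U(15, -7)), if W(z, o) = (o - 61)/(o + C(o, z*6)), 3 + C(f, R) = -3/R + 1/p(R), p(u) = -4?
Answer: -274834576/7605 ≈ -36139.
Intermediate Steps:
C(f, R) = -13/4 - 3/R (C(f, R) = -3 + (-3/R + 1/(-4)) = -3 + (-3/R + 1*(-¼)) = -3 + (-3/R - ¼) = -3 + (-¼ - 3/R) = -13/4 - 3/R)
W(z, o) = (-61 + o)/(-13/4 + o - 1/(2*z)) (W(z, o) = (o - 61)/(o + (-13/4 - 3*1/(6*z))) = (-61 + o)/(o + (-13/4 - 3*1/(6*z))) = (-61 + o)/(o + (-13/4 - 1/(2*z))) = (-61 + o)/(-13/4 + o - 1/(2*z)))
-36152 + W(116, U(15, -7)) = -36152 - 4*116*(-61 + 10/(-7))/(2 - 1*116*(-13 + 4*(10/(-7)))) = -36152 - 4*116*(-61 + 10*(-⅐))/(2 - 1*116*(-13 + 4*(10*(-⅐)))) = -36152 - 4*116*(-61 - 10/7)/(2 - 1*116*(-13 + 4*(-10/7))) = -36152 - 4*116*(-437/7)/(2 - 1*116*(-13 - 40/7)) = -36152 - 4*116*(-437/7)/(2 - 1*116*(-131/7)) = -36152 - 4*116*(-437/7)/(2 + 15196/7) = -36152 - 4*116*(-437/7)/15210/7 = -36152 - 4*116*7/15210*(-437/7) = -36152 + 101384/7605 = -274834576/7605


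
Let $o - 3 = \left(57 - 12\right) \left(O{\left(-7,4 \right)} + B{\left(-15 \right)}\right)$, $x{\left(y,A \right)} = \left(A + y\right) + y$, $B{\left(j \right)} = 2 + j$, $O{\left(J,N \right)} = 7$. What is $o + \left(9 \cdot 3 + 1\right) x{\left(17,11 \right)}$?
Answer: $993$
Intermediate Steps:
$x{\left(y,A \right)} = A + 2 y$
$o = -267$ ($o = 3 + \left(57 - 12\right) \left(7 + \left(2 - 15\right)\right) = 3 + 45 \left(7 - 13\right) = 3 + 45 \left(-6\right) = 3 - 270 = -267$)
$o + \left(9 \cdot 3 + 1\right) x{\left(17,11 \right)} = -267 + \left(9 \cdot 3 + 1\right) \left(11 + 2 \cdot 17\right) = -267 + \left(27 + 1\right) \left(11 + 34\right) = -267 + 28 \cdot 45 = -267 + 1260 = 993$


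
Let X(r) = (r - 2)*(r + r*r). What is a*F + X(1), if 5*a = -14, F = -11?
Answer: 144/5 ≈ 28.800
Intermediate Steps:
a = -14/5 (a = (1/5)*(-14) = -14/5 ≈ -2.8000)
X(r) = (-2 + r)*(r + r**2)
a*F + X(1) = -14/5*(-11) + 1*(-2 + 1**2 - 1*1) = 154/5 + 1*(-2 + 1 - 1) = 154/5 + 1*(-2) = 154/5 - 2 = 144/5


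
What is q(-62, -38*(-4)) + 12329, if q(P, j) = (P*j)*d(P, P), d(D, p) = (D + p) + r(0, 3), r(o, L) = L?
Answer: 1152633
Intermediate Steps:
d(D, p) = 3 + D + p (d(D, p) = (D + p) + 3 = 3 + D + p)
q(P, j) = P*j*(3 + 2*P) (q(P, j) = (P*j)*(3 + P + P) = (P*j)*(3 + 2*P) = P*j*(3 + 2*P))
q(-62, -38*(-4)) + 12329 = -62*(-38*(-4))*(3 + 2*(-62)) + 12329 = -62*152*(3 - 124) + 12329 = -62*152*(-121) + 12329 = 1140304 + 12329 = 1152633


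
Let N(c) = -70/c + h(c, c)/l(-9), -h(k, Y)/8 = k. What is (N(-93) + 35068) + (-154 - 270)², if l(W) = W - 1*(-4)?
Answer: 99833618/465 ≈ 2.1470e+5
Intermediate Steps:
h(k, Y) = -8*k
l(W) = 4 + W (l(W) = W + 4 = 4 + W)
N(c) = -70/c + 8*c/5 (N(c) = -70/c + (-8*c)/(4 - 9) = -70/c - 8*c/(-5) = -70/c - 8*c*(-⅕) = -70/c + 8*c/5)
(N(-93) + 35068) + (-154 - 270)² = ((-70/(-93) + (8/5)*(-93)) + 35068) + (-154 - 270)² = ((-70*(-1/93) - 744/5) + 35068) + (-424)² = ((70/93 - 744/5) + 35068) + 179776 = (-68842/465 + 35068) + 179776 = 16237778/465 + 179776 = 99833618/465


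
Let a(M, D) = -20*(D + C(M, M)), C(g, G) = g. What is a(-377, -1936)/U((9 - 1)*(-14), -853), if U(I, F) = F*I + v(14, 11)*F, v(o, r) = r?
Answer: 46260/86153 ≈ 0.53695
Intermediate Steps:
a(M, D) = -20*D - 20*M (a(M, D) = -20*(D + M) = -20*D - 20*M)
U(I, F) = 11*F + F*I (U(I, F) = F*I + 11*F = 11*F + F*I)
a(-377, -1936)/U((9 - 1)*(-14), -853) = (-20*(-1936) - 20*(-377))/((-853*(11 + (9 - 1)*(-14)))) = (38720 + 7540)/((-853*(11 + 8*(-14)))) = 46260/((-853*(11 - 112))) = 46260/((-853*(-101))) = 46260/86153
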